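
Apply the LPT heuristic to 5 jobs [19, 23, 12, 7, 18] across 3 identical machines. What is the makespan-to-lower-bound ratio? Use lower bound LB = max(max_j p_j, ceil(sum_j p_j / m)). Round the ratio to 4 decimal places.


LPT order: [23, 19, 18, 12, 7]
Machine loads after assignment: [23, 26, 30]
LPT makespan = 30
Lower bound = max(max_job, ceil(total/3)) = max(23, 27) = 27
Ratio = 30 / 27 = 1.1111

1.1111


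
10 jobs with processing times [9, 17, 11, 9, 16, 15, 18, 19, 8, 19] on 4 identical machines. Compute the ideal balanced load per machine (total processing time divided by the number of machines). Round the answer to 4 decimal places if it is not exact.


Total processing time = 9 + 17 + 11 + 9 + 16 + 15 + 18 + 19 + 8 + 19 = 141
Number of machines = 4
Ideal balanced load = 141 / 4 = 35.25

35.25


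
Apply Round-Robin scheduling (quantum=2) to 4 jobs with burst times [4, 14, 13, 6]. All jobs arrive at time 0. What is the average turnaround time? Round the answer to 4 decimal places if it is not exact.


Time quantum = 2
Execution trace:
  J1 runs 2 units, time = 2
  J2 runs 2 units, time = 4
  J3 runs 2 units, time = 6
  J4 runs 2 units, time = 8
  J1 runs 2 units, time = 10
  J2 runs 2 units, time = 12
  J3 runs 2 units, time = 14
  J4 runs 2 units, time = 16
  J2 runs 2 units, time = 18
  J3 runs 2 units, time = 20
  J4 runs 2 units, time = 22
  J2 runs 2 units, time = 24
  J3 runs 2 units, time = 26
  J2 runs 2 units, time = 28
  J3 runs 2 units, time = 30
  J2 runs 2 units, time = 32
  J3 runs 2 units, time = 34
  J2 runs 2 units, time = 36
  J3 runs 1 units, time = 37
Finish times: [10, 36, 37, 22]
Average turnaround = 105/4 = 26.25

26.25


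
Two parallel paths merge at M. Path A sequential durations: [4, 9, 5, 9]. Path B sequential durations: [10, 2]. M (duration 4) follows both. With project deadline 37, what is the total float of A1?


Forward pass: ES(A1) = sum of predecessors on chain A = 0
EF = ES + duration = 0 + 4 = 4
Backward pass: LF(M) = deadline = 37; LS(M) = 37 - 4 = 33
LF(A1) = LS(M) - sum(successors on chain A) = 33 - 23 = 10
LS = LF - duration = 10 - 4 = 6
Total float = LS - ES = 6 - 0 = 6

6


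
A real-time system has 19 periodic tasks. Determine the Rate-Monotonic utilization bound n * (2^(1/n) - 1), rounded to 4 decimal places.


Compute 2^(1/19) = 1.0371550444
Subtract 1: 1.0371550444 - 1 = 0.0371550444
Multiply by n: 19 * 0.0371550444 = 0.7059458436
Round to 4 dp: 0.7059

0.7059


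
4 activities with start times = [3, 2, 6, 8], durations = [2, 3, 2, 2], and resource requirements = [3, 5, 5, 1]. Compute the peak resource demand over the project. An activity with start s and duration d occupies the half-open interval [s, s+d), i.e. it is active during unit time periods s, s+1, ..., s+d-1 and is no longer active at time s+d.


Each activity i is active on [start_i, start_i + duration_i).
Compute total resource usage per time slot:
  t=0: active resources = [], total = 0
  t=1: active resources = [], total = 0
  t=2: active resources = [5], total = 5
  t=3: active resources = [3, 5], total = 8
  t=4: active resources = [3, 5], total = 8
  t=5: active resources = [], total = 0
  t=6: active resources = [5], total = 5
  t=7: active resources = [5], total = 5
  t=8: active resources = [1], total = 1
  t=9: active resources = [1], total = 1
Peak resource demand = 8

8


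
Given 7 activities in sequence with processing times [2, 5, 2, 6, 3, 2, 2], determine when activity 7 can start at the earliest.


Activity 7 starts after activities 1 through 6 complete.
Predecessor durations: [2, 5, 2, 6, 3, 2]
ES = 2 + 5 + 2 + 6 + 3 + 2 = 20

20


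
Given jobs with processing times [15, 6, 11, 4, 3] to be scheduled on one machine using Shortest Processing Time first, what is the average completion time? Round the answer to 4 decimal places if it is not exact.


Sort jobs by processing time (SPT order): [3, 4, 6, 11, 15]
Compute completion times sequentially:
  Job 1: processing = 3, completes at 3
  Job 2: processing = 4, completes at 7
  Job 3: processing = 6, completes at 13
  Job 4: processing = 11, completes at 24
  Job 5: processing = 15, completes at 39
Sum of completion times = 86
Average completion time = 86/5 = 17.2

17.2


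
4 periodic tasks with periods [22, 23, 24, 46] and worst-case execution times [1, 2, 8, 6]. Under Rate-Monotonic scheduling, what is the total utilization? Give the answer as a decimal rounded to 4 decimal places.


Compute individual utilizations (exact fractions):
  Task 1: C/T = 1/22 (approx. 0.0455)
  Task 2: C/T = 2/23 (approx. 0.087)
  Task 3: C/T = 8/24 = 1/3 (approx. 0.3333)
  Task 4: C/T = 6/46 = 3/23 (approx. 0.1304)
Total utilization U = 1/22 + 2/23 + 1/3 + 3/23 = 905/1518
Rounded to 4 decimal places: U = 0.5962
RM (Liu & Layland) bound for 4 tasks = 0.756828; compare with U = 905/1518 (approx. 0.596179)
U <= bound, so schedulable by RM sufficient condition.

0.5962


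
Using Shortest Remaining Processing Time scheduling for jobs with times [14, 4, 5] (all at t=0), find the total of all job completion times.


Since all jobs arrive at t=0, SRPT equals SPT ordering.
SPT order: [4, 5, 14]
Completion times:
  Job 1: p=4, C=4
  Job 2: p=5, C=9
  Job 3: p=14, C=23
Total completion time = 4 + 9 + 23 = 36

36


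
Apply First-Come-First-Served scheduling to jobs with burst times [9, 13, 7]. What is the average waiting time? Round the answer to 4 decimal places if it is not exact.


FCFS order (as given): [9, 13, 7]
Waiting times:
  Job 1: wait = 0
  Job 2: wait = 9
  Job 3: wait = 22
Sum of waiting times = 31
Average waiting time = 31/3 = 10.3333

10.3333


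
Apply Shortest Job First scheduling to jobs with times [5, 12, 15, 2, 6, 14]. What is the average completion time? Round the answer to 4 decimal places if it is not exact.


SJF order (ascending): [2, 5, 6, 12, 14, 15]
Completion times:
  Job 1: burst=2, C=2
  Job 2: burst=5, C=7
  Job 3: burst=6, C=13
  Job 4: burst=12, C=25
  Job 5: burst=14, C=39
  Job 6: burst=15, C=54
Average completion = 140/6 = 23.3333

23.3333


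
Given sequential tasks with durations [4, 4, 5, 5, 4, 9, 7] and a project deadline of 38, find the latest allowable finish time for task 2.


LF(activity 2) = deadline - sum of successor durations
Successors: activities 3 through 7 with durations [5, 5, 4, 9, 7]
Sum of successor durations = 30
LF = 38 - 30 = 8

8


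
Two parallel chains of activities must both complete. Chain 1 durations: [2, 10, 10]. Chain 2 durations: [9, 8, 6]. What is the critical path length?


Path A total = 2 + 10 + 10 = 22
Path B total = 9 + 8 + 6 = 23
Critical path = longest path = max(22, 23) = 23

23


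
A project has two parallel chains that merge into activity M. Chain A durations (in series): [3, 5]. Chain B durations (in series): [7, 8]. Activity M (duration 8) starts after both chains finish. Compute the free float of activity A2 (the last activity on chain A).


ES(A2) = sum of predecessors on chain A = 3
EF(A2) = ES + duration = 3 + 5 = 8
Successor of A2 is M. ES(M) = max(sum(A), sum(B)) = max(8, 15) = 15
Free float = ES(successor) - EF(current) = 15 - 8 = 7

7


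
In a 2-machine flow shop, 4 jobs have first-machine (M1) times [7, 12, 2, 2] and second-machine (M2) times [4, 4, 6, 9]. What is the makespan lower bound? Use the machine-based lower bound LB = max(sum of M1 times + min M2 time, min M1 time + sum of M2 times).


LB1 = sum(M1 times) + min(M2 times) = 23 + 4 = 27
LB2 = min(M1 times) + sum(M2 times) = 2 + 23 = 25
Lower bound = max(LB1, LB2) = max(27, 25) = 27

27


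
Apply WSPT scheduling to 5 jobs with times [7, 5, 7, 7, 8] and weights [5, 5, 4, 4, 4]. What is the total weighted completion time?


Compute p/w ratios and sort ascending (WSPT): [(5, 5), (7, 5), (7, 4), (7, 4), (8, 4)]
Compute weighted completion times:
  Job (p=5,w=5): C=5, w*C=5*5=25
  Job (p=7,w=5): C=12, w*C=5*12=60
  Job (p=7,w=4): C=19, w*C=4*19=76
  Job (p=7,w=4): C=26, w*C=4*26=104
  Job (p=8,w=4): C=34, w*C=4*34=136
Total weighted completion time = 401

401


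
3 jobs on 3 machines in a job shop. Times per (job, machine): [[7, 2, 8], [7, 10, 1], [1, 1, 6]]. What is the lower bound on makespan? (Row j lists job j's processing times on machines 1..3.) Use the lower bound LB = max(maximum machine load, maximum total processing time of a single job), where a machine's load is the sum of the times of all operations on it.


Machine loads:
  Machine 1: 7 + 7 + 1 = 15
  Machine 2: 2 + 10 + 1 = 13
  Machine 3: 8 + 1 + 6 = 15
Max machine load = 15
Job totals:
  Job 1: 17
  Job 2: 18
  Job 3: 8
Max job total = 18
Lower bound = max(15, 18) = 18

18


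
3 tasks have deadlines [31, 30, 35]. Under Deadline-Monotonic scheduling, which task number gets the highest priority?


Sort tasks by relative deadline (ascending):
  Task 2: deadline = 30
  Task 1: deadline = 31
  Task 3: deadline = 35
Priority order (highest first): [2, 1, 3]
Highest priority task = 2

2


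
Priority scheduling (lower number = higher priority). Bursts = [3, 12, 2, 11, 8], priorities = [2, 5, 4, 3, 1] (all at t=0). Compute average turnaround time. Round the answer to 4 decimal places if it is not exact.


Sort by priority (ascending = highest first):
Order: [(1, 8), (2, 3), (3, 11), (4, 2), (5, 12)]
Completion times:
  Priority 1, burst=8, C=8
  Priority 2, burst=3, C=11
  Priority 3, burst=11, C=22
  Priority 4, burst=2, C=24
  Priority 5, burst=12, C=36
Average turnaround = 101/5 = 20.2

20.2


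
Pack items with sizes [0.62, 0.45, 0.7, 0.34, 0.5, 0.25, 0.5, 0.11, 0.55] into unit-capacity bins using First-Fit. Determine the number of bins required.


Place items sequentially using First-Fit:
  Item 0.62 -> new Bin 1
  Item 0.45 -> new Bin 2
  Item 0.7 -> new Bin 3
  Item 0.34 -> Bin 1 (now 0.96)
  Item 0.5 -> Bin 2 (now 0.95)
  Item 0.25 -> Bin 3 (now 0.95)
  Item 0.5 -> new Bin 4
  Item 0.11 -> Bin 4 (now 0.61)
  Item 0.55 -> new Bin 5
Total bins used = 5

5


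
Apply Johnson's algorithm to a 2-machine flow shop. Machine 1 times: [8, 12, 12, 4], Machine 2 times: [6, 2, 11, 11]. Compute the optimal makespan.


Apply Johnson's rule:
  Group 1 (a <= b): [(4, 4, 11)]
  Group 2 (a > b): [(3, 12, 11), (1, 8, 6), (2, 12, 2)]
Optimal job order: [4, 3, 1, 2]
Schedule:
  Job 4: M1 done at 4, M2 done at 15
  Job 3: M1 done at 16, M2 done at 27
  Job 1: M1 done at 24, M2 done at 33
  Job 2: M1 done at 36, M2 done at 38
Makespan = 38

38


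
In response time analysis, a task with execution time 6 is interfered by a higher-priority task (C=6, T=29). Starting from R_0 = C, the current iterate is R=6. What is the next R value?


R_next = C + ceil(R_prev / T_hp) * C_hp
ceil(6 / 29) = ceil(0.2069) = 1
Interference = 1 * 6 = 6
R_next = 6 + 6 = 12

12


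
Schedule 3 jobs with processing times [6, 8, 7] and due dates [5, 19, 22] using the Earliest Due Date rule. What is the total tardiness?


Sort by due date (EDD order): [(6, 5), (8, 19), (7, 22)]
Compute completion times and tardiness:
  Job 1: p=6, d=5, C=6, tardiness=max(0,6-5)=1
  Job 2: p=8, d=19, C=14, tardiness=max(0,14-19)=0
  Job 3: p=7, d=22, C=21, tardiness=max(0,21-22)=0
Total tardiness = 1

1


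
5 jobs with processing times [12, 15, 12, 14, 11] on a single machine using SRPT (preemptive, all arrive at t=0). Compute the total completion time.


Since all jobs arrive at t=0, SRPT equals SPT ordering.
SPT order: [11, 12, 12, 14, 15]
Completion times:
  Job 1: p=11, C=11
  Job 2: p=12, C=23
  Job 3: p=12, C=35
  Job 4: p=14, C=49
  Job 5: p=15, C=64
Total completion time = 11 + 23 + 35 + 49 + 64 = 182

182


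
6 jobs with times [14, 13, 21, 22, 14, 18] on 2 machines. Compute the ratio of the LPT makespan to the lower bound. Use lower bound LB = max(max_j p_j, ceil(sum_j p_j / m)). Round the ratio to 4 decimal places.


LPT order: [22, 21, 18, 14, 14, 13]
Machine loads after assignment: [50, 52]
LPT makespan = 52
Lower bound = max(max_job, ceil(total/2)) = max(22, 51) = 51
Ratio = 52 / 51 = 1.0196

1.0196


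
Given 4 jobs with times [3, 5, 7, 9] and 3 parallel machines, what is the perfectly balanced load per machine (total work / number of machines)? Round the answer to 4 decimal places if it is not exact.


Total processing time = 3 + 5 + 7 + 9 = 24
Number of machines = 3
Ideal balanced load = 24 / 3 = 8.0

8.0


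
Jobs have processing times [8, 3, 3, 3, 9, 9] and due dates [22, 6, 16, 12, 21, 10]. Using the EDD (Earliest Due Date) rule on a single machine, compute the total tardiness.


Sort by due date (EDD order): [(3, 6), (9, 10), (3, 12), (3, 16), (9, 21), (8, 22)]
Compute completion times and tardiness:
  Job 1: p=3, d=6, C=3, tardiness=max(0,3-6)=0
  Job 2: p=9, d=10, C=12, tardiness=max(0,12-10)=2
  Job 3: p=3, d=12, C=15, tardiness=max(0,15-12)=3
  Job 4: p=3, d=16, C=18, tardiness=max(0,18-16)=2
  Job 5: p=9, d=21, C=27, tardiness=max(0,27-21)=6
  Job 6: p=8, d=22, C=35, tardiness=max(0,35-22)=13
Total tardiness = 26

26


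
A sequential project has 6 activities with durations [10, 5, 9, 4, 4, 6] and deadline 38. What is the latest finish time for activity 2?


LF(activity 2) = deadline - sum of successor durations
Successors: activities 3 through 6 with durations [9, 4, 4, 6]
Sum of successor durations = 23
LF = 38 - 23 = 15

15


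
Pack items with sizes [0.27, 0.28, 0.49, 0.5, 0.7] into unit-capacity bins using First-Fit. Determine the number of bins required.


Place items sequentially using First-Fit:
  Item 0.27 -> new Bin 1
  Item 0.28 -> Bin 1 (now 0.55)
  Item 0.49 -> new Bin 2
  Item 0.5 -> Bin 2 (now 0.99)
  Item 0.7 -> new Bin 3
Total bins used = 3

3


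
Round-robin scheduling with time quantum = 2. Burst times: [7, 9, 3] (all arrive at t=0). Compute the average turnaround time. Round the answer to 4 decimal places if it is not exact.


Time quantum = 2
Execution trace:
  J1 runs 2 units, time = 2
  J2 runs 2 units, time = 4
  J3 runs 2 units, time = 6
  J1 runs 2 units, time = 8
  J2 runs 2 units, time = 10
  J3 runs 1 units, time = 11
  J1 runs 2 units, time = 13
  J2 runs 2 units, time = 15
  J1 runs 1 units, time = 16
  J2 runs 2 units, time = 18
  J2 runs 1 units, time = 19
Finish times: [16, 19, 11]
Average turnaround = 46/3 = 15.3333

15.3333


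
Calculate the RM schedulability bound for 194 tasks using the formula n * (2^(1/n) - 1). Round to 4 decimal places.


Compute 2^(1/194) = 1.0035793141
Subtract 1: 1.0035793141 - 1 = 0.0035793141
Multiply by n: 194 * 0.0035793141 = 0.6943869354
Round to 4 dp: 0.6944

0.6944


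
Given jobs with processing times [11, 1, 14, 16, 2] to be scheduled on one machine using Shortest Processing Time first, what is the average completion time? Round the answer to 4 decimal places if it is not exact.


Sort jobs by processing time (SPT order): [1, 2, 11, 14, 16]
Compute completion times sequentially:
  Job 1: processing = 1, completes at 1
  Job 2: processing = 2, completes at 3
  Job 3: processing = 11, completes at 14
  Job 4: processing = 14, completes at 28
  Job 5: processing = 16, completes at 44
Sum of completion times = 90
Average completion time = 90/5 = 18.0

18.0


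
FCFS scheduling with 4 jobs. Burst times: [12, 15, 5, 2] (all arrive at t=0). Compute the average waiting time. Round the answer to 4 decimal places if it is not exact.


FCFS order (as given): [12, 15, 5, 2]
Waiting times:
  Job 1: wait = 0
  Job 2: wait = 12
  Job 3: wait = 27
  Job 4: wait = 32
Sum of waiting times = 71
Average waiting time = 71/4 = 17.75

17.75


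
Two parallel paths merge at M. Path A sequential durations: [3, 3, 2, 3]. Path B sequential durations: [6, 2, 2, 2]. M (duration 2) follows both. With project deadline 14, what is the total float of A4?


Forward pass: ES(A4) = sum of predecessors on chain A = 8
EF = ES + duration = 8 + 3 = 11
Backward pass: LF(M) = deadline = 14; LS(M) = 14 - 2 = 12
LF(A4) = LS(M) - sum(successors on chain A) = 12 - 0 = 12
LS = LF - duration = 12 - 3 = 9
Total float = LS - ES = 9 - 8 = 1

1


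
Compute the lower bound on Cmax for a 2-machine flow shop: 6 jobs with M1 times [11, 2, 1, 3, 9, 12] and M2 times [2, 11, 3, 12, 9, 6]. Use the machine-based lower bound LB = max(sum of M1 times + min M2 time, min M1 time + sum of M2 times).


LB1 = sum(M1 times) + min(M2 times) = 38 + 2 = 40
LB2 = min(M1 times) + sum(M2 times) = 1 + 43 = 44
Lower bound = max(LB1, LB2) = max(40, 44) = 44

44


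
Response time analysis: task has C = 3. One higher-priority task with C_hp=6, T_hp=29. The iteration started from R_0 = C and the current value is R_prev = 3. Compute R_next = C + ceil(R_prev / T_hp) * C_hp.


R_next = C + ceil(R_prev / T_hp) * C_hp
ceil(3 / 29) = ceil(0.1034) = 1
Interference = 1 * 6 = 6
R_next = 3 + 6 = 9

9


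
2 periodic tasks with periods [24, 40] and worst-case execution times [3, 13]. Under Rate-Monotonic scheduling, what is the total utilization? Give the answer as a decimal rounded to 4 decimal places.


Compute individual utilizations (exact fractions):
  Task 1: C/T = 3/24 = 1/8 (approx. 0.125)
  Task 2: C/T = 13/40 (approx. 0.325)
Total utilization U = 1/8 + 13/40 = 9/20
Rounded to 4 decimal places: U = 0.4500
RM (Liu & Layland) bound for 2 tasks = 0.828427; compare with U = 9/20 (approx. 0.450000)
U <= bound, so schedulable by RM sufficient condition.

0.4500


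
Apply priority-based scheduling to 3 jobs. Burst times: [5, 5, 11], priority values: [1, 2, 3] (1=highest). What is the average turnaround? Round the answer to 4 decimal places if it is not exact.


Sort by priority (ascending = highest first):
Order: [(1, 5), (2, 5), (3, 11)]
Completion times:
  Priority 1, burst=5, C=5
  Priority 2, burst=5, C=10
  Priority 3, burst=11, C=21
Average turnaround = 36/3 = 12.0

12.0


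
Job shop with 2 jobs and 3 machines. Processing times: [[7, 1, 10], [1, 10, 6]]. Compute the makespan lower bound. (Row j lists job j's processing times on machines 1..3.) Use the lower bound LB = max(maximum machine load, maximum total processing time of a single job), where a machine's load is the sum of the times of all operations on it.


Machine loads:
  Machine 1: 7 + 1 = 8
  Machine 2: 1 + 10 = 11
  Machine 3: 10 + 6 = 16
Max machine load = 16
Job totals:
  Job 1: 18
  Job 2: 17
Max job total = 18
Lower bound = max(16, 18) = 18

18


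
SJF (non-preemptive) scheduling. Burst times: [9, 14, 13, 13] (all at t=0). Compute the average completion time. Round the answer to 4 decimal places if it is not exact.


SJF order (ascending): [9, 13, 13, 14]
Completion times:
  Job 1: burst=9, C=9
  Job 2: burst=13, C=22
  Job 3: burst=13, C=35
  Job 4: burst=14, C=49
Average completion = 115/4 = 28.75

28.75


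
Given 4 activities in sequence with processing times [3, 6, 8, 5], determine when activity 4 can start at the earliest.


Activity 4 starts after activities 1 through 3 complete.
Predecessor durations: [3, 6, 8]
ES = 3 + 6 + 8 = 17

17


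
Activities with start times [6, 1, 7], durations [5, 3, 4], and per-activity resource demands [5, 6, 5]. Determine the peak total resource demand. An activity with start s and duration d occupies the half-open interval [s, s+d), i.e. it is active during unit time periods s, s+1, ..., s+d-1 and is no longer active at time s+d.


Each activity i is active on [start_i, start_i + duration_i).
Compute total resource usage per time slot:
  t=0: active resources = [], total = 0
  t=1: active resources = [6], total = 6
  t=2: active resources = [6], total = 6
  t=3: active resources = [6], total = 6
  t=4: active resources = [], total = 0
  t=5: active resources = [], total = 0
  t=6: active resources = [5], total = 5
  t=7: active resources = [5, 5], total = 10
  t=8: active resources = [5, 5], total = 10
  t=9: active resources = [5, 5], total = 10
  t=10: active resources = [5, 5], total = 10
Peak resource demand = 10

10


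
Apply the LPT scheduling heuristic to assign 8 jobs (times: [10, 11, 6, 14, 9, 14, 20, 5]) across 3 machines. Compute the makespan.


Sort jobs in decreasing order (LPT): [20, 14, 14, 11, 10, 9, 6, 5]
Assign each job to the least loaded machine:
  Machine 1: jobs [20, 9], load = 29
  Machine 2: jobs [14, 11, 5], load = 30
  Machine 3: jobs [14, 10, 6], load = 30
Makespan = max load = 30

30


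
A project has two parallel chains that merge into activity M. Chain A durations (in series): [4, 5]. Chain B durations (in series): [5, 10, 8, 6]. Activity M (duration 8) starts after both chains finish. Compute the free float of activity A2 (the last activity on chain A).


ES(A2) = sum of predecessors on chain A = 4
EF(A2) = ES + duration = 4 + 5 = 9
Successor of A2 is M. ES(M) = max(sum(A), sum(B)) = max(9, 29) = 29
Free float = ES(successor) - EF(current) = 29 - 9 = 20

20


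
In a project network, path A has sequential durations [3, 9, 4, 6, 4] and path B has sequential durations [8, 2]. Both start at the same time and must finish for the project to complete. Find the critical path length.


Path A total = 3 + 9 + 4 + 6 + 4 = 26
Path B total = 8 + 2 = 10
Critical path = longest path = max(26, 10) = 26

26


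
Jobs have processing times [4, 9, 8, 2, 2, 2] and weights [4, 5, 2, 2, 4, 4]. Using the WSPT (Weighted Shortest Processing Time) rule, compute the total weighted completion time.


Compute p/w ratios and sort ascending (WSPT): [(2, 4), (2, 4), (4, 4), (2, 2), (9, 5), (8, 2)]
Compute weighted completion times:
  Job (p=2,w=4): C=2, w*C=4*2=8
  Job (p=2,w=4): C=4, w*C=4*4=16
  Job (p=4,w=4): C=8, w*C=4*8=32
  Job (p=2,w=2): C=10, w*C=2*10=20
  Job (p=9,w=5): C=19, w*C=5*19=95
  Job (p=8,w=2): C=27, w*C=2*27=54
Total weighted completion time = 225

225


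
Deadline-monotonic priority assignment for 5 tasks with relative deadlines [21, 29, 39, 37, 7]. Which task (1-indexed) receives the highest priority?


Sort tasks by relative deadline (ascending):
  Task 5: deadline = 7
  Task 1: deadline = 21
  Task 2: deadline = 29
  Task 4: deadline = 37
  Task 3: deadline = 39
Priority order (highest first): [5, 1, 2, 4, 3]
Highest priority task = 5

5


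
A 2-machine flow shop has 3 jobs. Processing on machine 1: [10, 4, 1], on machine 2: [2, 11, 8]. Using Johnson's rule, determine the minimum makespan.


Apply Johnson's rule:
  Group 1 (a <= b): [(3, 1, 8), (2, 4, 11)]
  Group 2 (a > b): [(1, 10, 2)]
Optimal job order: [3, 2, 1]
Schedule:
  Job 3: M1 done at 1, M2 done at 9
  Job 2: M1 done at 5, M2 done at 20
  Job 1: M1 done at 15, M2 done at 22
Makespan = 22

22


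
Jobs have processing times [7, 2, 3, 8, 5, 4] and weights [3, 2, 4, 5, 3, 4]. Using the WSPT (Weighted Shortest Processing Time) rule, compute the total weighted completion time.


Compute p/w ratios and sort ascending (WSPT): [(3, 4), (2, 2), (4, 4), (8, 5), (5, 3), (7, 3)]
Compute weighted completion times:
  Job (p=3,w=4): C=3, w*C=4*3=12
  Job (p=2,w=2): C=5, w*C=2*5=10
  Job (p=4,w=4): C=9, w*C=4*9=36
  Job (p=8,w=5): C=17, w*C=5*17=85
  Job (p=5,w=3): C=22, w*C=3*22=66
  Job (p=7,w=3): C=29, w*C=3*29=87
Total weighted completion time = 296

296


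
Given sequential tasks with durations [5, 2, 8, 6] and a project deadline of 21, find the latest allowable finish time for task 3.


LF(activity 3) = deadline - sum of successor durations
Successors: activities 4 through 4 with durations [6]
Sum of successor durations = 6
LF = 21 - 6 = 15

15


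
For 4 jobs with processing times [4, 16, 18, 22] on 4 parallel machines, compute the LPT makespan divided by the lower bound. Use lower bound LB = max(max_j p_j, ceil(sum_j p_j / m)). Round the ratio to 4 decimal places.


LPT order: [22, 18, 16, 4]
Machine loads after assignment: [22, 18, 16, 4]
LPT makespan = 22
Lower bound = max(max_job, ceil(total/4)) = max(22, 15) = 22
Ratio = 22 / 22 = 1.0

1.0


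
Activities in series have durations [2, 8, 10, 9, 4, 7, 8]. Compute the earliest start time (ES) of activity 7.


Activity 7 starts after activities 1 through 6 complete.
Predecessor durations: [2, 8, 10, 9, 4, 7]
ES = 2 + 8 + 10 + 9 + 4 + 7 = 40

40


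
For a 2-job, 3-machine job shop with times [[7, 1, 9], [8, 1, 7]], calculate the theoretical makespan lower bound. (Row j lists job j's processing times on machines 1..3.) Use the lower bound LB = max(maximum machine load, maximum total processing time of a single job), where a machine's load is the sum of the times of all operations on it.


Machine loads:
  Machine 1: 7 + 8 = 15
  Machine 2: 1 + 1 = 2
  Machine 3: 9 + 7 = 16
Max machine load = 16
Job totals:
  Job 1: 17
  Job 2: 16
Max job total = 17
Lower bound = max(16, 17) = 17

17


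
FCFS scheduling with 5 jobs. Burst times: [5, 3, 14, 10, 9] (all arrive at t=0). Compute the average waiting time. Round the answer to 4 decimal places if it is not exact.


FCFS order (as given): [5, 3, 14, 10, 9]
Waiting times:
  Job 1: wait = 0
  Job 2: wait = 5
  Job 3: wait = 8
  Job 4: wait = 22
  Job 5: wait = 32
Sum of waiting times = 67
Average waiting time = 67/5 = 13.4

13.4


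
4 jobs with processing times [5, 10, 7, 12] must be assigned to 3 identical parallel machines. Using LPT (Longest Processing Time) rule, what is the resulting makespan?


Sort jobs in decreasing order (LPT): [12, 10, 7, 5]
Assign each job to the least loaded machine:
  Machine 1: jobs [12], load = 12
  Machine 2: jobs [10], load = 10
  Machine 3: jobs [7, 5], load = 12
Makespan = max load = 12

12


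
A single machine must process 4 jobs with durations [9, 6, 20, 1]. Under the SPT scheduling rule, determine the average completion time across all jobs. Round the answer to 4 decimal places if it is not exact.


Sort jobs by processing time (SPT order): [1, 6, 9, 20]
Compute completion times sequentially:
  Job 1: processing = 1, completes at 1
  Job 2: processing = 6, completes at 7
  Job 3: processing = 9, completes at 16
  Job 4: processing = 20, completes at 36
Sum of completion times = 60
Average completion time = 60/4 = 15.0

15.0


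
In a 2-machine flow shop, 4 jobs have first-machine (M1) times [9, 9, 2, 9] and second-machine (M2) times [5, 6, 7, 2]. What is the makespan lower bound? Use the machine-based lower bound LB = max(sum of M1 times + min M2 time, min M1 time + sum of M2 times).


LB1 = sum(M1 times) + min(M2 times) = 29 + 2 = 31
LB2 = min(M1 times) + sum(M2 times) = 2 + 20 = 22
Lower bound = max(LB1, LB2) = max(31, 22) = 31

31


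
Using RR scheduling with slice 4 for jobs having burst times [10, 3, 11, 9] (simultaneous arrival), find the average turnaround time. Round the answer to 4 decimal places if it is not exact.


Time quantum = 4
Execution trace:
  J1 runs 4 units, time = 4
  J2 runs 3 units, time = 7
  J3 runs 4 units, time = 11
  J4 runs 4 units, time = 15
  J1 runs 4 units, time = 19
  J3 runs 4 units, time = 23
  J4 runs 4 units, time = 27
  J1 runs 2 units, time = 29
  J3 runs 3 units, time = 32
  J4 runs 1 units, time = 33
Finish times: [29, 7, 32, 33]
Average turnaround = 101/4 = 25.25

25.25


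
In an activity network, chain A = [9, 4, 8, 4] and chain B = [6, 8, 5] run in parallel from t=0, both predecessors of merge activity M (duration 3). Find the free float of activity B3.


ES(B3) = sum of predecessors on chain B = 14
EF(B3) = ES + duration = 14 + 5 = 19
Successor of B3 is M. ES(M) = max(sum(A), sum(B)) = max(25, 19) = 25
Free float = ES(successor) - EF(current) = 25 - 19 = 6

6


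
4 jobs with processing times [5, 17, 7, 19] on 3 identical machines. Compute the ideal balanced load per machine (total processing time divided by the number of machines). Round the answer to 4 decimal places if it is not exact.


Total processing time = 5 + 17 + 7 + 19 = 48
Number of machines = 3
Ideal balanced load = 48 / 3 = 16.0

16.0


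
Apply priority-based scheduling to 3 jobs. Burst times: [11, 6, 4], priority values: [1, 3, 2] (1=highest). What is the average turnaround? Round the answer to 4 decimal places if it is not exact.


Sort by priority (ascending = highest first):
Order: [(1, 11), (2, 4), (3, 6)]
Completion times:
  Priority 1, burst=11, C=11
  Priority 2, burst=4, C=15
  Priority 3, burst=6, C=21
Average turnaround = 47/3 = 15.6667

15.6667


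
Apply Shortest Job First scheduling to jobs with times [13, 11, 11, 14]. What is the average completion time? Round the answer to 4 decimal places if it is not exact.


SJF order (ascending): [11, 11, 13, 14]
Completion times:
  Job 1: burst=11, C=11
  Job 2: burst=11, C=22
  Job 3: burst=13, C=35
  Job 4: burst=14, C=49
Average completion = 117/4 = 29.25

29.25


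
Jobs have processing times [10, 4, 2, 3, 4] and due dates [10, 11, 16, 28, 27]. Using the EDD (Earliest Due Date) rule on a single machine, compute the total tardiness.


Sort by due date (EDD order): [(10, 10), (4, 11), (2, 16), (4, 27), (3, 28)]
Compute completion times and tardiness:
  Job 1: p=10, d=10, C=10, tardiness=max(0,10-10)=0
  Job 2: p=4, d=11, C=14, tardiness=max(0,14-11)=3
  Job 3: p=2, d=16, C=16, tardiness=max(0,16-16)=0
  Job 4: p=4, d=27, C=20, tardiness=max(0,20-27)=0
  Job 5: p=3, d=28, C=23, tardiness=max(0,23-28)=0
Total tardiness = 3

3


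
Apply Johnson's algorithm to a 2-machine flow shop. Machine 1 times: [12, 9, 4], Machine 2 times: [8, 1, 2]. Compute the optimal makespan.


Apply Johnson's rule:
  Group 1 (a <= b): []
  Group 2 (a > b): [(1, 12, 8), (3, 4, 2), (2, 9, 1)]
Optimal job order: [1, 3, 2]
Schedule:
  Job 1: M1 done at 12, M2 done at 20
  Job 3: M1 done at 16, M2 done at 22
  Job 2: M1 done at 25, M2 done at 26
Makespan = 26

26


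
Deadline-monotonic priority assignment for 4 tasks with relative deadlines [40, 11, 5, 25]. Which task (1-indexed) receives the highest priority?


Sort tasks by relative deadline (ascending):
  Task 3: deadline = 5
  Task 2: deadline = 11
  Task 4: deadline = 25
  Task 1: deadline = 40
Priority order (highest first): [3, 2, 4, 1]
Highest priority task = 3

3


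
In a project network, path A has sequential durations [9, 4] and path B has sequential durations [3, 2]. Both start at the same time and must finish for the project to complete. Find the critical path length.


Path A total = 9 + 4 = 13
Path B total = 3 + 2 = 5
Critical path = longest path = max(13, 5) = 13

13


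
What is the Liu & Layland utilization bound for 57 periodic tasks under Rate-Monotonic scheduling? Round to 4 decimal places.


Compute 2^(1/57) = 1.0122347161
Subtract 1: 1.0122347161 - 1 = 0.0122347161
Multiply by n: 57 * 0.0122347161 = 0.6973788177
Round to 4 dp: 0.6974

0.6974


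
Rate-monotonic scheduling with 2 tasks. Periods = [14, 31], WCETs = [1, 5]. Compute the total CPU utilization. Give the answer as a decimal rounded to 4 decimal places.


Compute individual utilizations (exact fractions):
  Task 1: C/T = 1/14 (approx. 0.0714)
  Task 2: C/T = 5/31 (approx. 0.1613)
Total utilization U = 1/14 + 5/31 = 101/434
Rounded to 4 decimal places: U = 0.2327
RM (Liu & Layland) bound for 2 tasks = 0.828427; compare with U = 101/434 (approx. 0.232719)
U <= bound, so schedulable by RM sufficient condition.

0.2327


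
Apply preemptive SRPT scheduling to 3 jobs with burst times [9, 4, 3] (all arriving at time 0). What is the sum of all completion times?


Since all jobs arrive at t=0, SRPT equals SPT ordering.
SPT order: [3, 4, 9]
Completion times:
  Job 1: p=3, C=3
  Job 2: p=4, C=7
  Job 3: p=9, C=16
Total completion time = 3 + 7 + 16 = 26

26


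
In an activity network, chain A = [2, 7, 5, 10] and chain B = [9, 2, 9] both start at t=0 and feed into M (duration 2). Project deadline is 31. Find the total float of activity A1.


Forward pass: ES(A1) = sum of predecessors on chain A = 0
EF = ES + duration = 0 + 2 = 2
Backward pass: LF(M) = deadline = 31; LS(M) = 31 - 2 = 29
LF(A1) = LS(M) - sum(successors on chain A) = 29 - 22 = 7
LS = LF - duration = 7 - 2 = 5
Total float = LS - ES = 5 - 0 = 5

5


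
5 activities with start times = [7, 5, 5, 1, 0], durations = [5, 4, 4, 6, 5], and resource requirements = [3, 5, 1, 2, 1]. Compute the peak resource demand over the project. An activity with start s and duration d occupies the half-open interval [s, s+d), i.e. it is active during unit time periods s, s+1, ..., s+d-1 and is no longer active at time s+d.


Each activity i is active on [start_i, start_i + duration_i).
Compute total resource usage per time slot:
  t=0: active resources = [1], total = 1
  t=1: active resources = [2, 1], total = 3
  t=2: active resources = [2, 1], total = 3
  t=3: active resources = [2, 1], total = 3
  t=4: active resources = [2, 1], total = 3
  t=5: active resources = [5, 1, 2], total = 8
  t=6: active resources = [5, 1, 2], total = 8
  t=7: active resources = [3, 5, 1], total = 9
  t=8: active resources = [3, 5, 1], total = 9
  t=9: active resources = [3], total = 3
  t=10: active resources = [3], total = 3
  t=11: active resources = [3], total = 3
Peak resource demand = 9

9


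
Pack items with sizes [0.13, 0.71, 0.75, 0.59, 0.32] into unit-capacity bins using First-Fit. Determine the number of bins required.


Place items sequentially using First-Fit:
  Item 0.13 -> new Bin 1
  Item 0.71 -> Bin 1 (now 0.84)
  Item 0.75 -> new Bin 2
  Item 0.59 -> new Bin 3
  Item 0.32 -> Bin 3 (now 0.91)
Total bins used = 3

3


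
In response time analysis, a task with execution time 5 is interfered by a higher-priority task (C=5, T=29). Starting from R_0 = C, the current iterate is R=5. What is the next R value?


R_next = C + ceil(R_prev / T_hp) * C_hp
ceil(5 / 29) = ceil(0.1724) = 1
Interference = 1 * 5 = 5
R_next = 5 + 5 = 10

10


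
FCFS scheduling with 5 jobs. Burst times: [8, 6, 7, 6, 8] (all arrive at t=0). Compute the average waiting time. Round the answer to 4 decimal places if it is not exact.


FCFS order (as given): [8, 6, 7, 6, 8]
Waiting times:
  Job 1: wait = 0
  Job 2: wait = 8
  Job 3: wait = 14
  Job 4: wait = 21
  Job 5: wait = 27
Sum of waiting times = 70
Average waiting time = 70/5 = 14.0

14.0


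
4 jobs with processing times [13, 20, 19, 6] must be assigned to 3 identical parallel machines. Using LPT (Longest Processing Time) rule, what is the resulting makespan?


Sort jobs in decreasing order (LPT): [20, 19, 13, 6]
Assign each job to the least loaded machine:
  Machine 1: jobs [20], load = 20
  Machine 2: jobs [19], load = 19
  Machine 3: jobs [13, 6], load = 19
Makespan = max load = 20

20


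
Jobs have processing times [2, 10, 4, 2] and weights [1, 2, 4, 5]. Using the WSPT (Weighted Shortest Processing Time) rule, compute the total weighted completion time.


Compute p/w ratios and sort ascending (WSPT): [(2, 5), (4, 4), (2, 1), (10, 2)]
Compute weighted completion times:
  Job (p=2,w=5): C=2, w*C=5*2=10
  Job (p=4,w=4): C=6, w*C=4*6=24
  Job (p=2,w=1): C=8, w*C=1*8=8
  Job (p=10,w=2): C=18, w*C=2*18=36
Total weighted completion time = 78

78


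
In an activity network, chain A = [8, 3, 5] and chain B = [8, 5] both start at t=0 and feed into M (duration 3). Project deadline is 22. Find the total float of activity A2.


Forward pass: ES(A2) = sum of predecessors on chain A = 8
EF = ES + duration = 8 + 3 = 11
Backward pass: LF(M) = deadline = 22; LS(M) = 22 - 3 = 19
LF(A2) = LS(M) - sum(successors on chain A) = 19 - 5 = 14
LS = LF - duration = 14 - 3 = 11
Total float = LS - ES = 11 - 8 = 3

3


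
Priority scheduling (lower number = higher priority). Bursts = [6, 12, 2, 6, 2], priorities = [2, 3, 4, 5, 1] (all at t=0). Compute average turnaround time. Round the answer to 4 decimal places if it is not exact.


Sort by priority (ascending = highest first):
Order: [(1, 2), (2, 6), (3, 12), (4, 2), (5, 6)]
Completion times:
  Priority 1, burst=2, C=2
  Priority 2, burst=6, C=8
  Priority 3, burst=12, C=20
  Priority 4, burst=2, C=22
  Priority 5, burst=6, C=28
Average turnaround = 80/5 = 16.0

16.0


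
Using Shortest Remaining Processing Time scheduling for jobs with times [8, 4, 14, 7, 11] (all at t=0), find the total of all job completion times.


Since all jobs arrive at t=0, SRPT equals SPT ordering.
SPT order: [4, 7, 8, 11, 14]
Completion times:
  Job 1: p=4, C=4
  Job 2: p=7, C=11
  Job 3: p=8, C=19
  Job 4: p=11, C=30
  Job 5: p=14, C=44
Total completion time = 4 + 11 + 19 + 30 + 44 = 108

108


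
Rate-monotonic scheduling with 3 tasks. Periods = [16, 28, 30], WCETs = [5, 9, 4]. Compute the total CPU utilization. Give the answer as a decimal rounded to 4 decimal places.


Compute individual utilizations (exact fractions):
  Task 1: C/T = 5/16 (approx. 0.3125)
  Task 2: C/T = 9/28 (approx. 0.3214)
  Task 3: C/T = 4/30 = 2/15 (approx. 0.1333)
Total utilization U = 5/16 + 9/28 + 2/15 = 1289/1680
Rounded to 4 decimal places: U = 0.7673
RM (Liu & Layland) bound for 3 tasks = 0.779763; compare with U = 1289/1680 (approx. 0.767262)
U <= bound, so schedulable by RM sufficient condition.

0.7673


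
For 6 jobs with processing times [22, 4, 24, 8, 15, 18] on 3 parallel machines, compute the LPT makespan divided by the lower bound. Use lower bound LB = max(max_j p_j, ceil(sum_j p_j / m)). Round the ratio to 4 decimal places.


LPT order: [24, 22, 18, 15, 8, 4]
Machine loads after assignment: [28, 30, 33]
LPT makespan = 33
Lower bound = max(max_job, ceil(total/3)) = max(24, 31) = 31
Ratio = 33 / 31 = 1.0645

1.0645


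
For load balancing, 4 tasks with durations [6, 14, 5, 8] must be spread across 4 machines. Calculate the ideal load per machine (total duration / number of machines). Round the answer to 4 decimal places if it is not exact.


Total processing time = 6 + 14 + 5 + 8 = 33
Number of machines = 4
Ideal balanced load = 33 / 4 = 8.25

8.25


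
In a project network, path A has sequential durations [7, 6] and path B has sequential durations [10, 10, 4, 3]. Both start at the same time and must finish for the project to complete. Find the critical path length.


Path A total = 7 + 6 = 13
Path B total = 10 + 10 + 4 + 3 = 27
Critical path = longest path = max(13, 27) = 27

27


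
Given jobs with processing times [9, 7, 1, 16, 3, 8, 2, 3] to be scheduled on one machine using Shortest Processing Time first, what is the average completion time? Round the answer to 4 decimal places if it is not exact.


Sort jobs by processing time (SPT order): [1, 2, 3, 3, 7, 8, 9, 16]
Compute completion times sequentially:
  Job 1: processing = 1, completes at 1
  Job 2: processing = 2, completes at 3
  Job 3: processing = 3, completes at 6
  Job 4: processing = 3, completes at 9
  Job 5: processing = 7, completes at 16
  Job 6: processing = 8, completes at 24
  Job 7: processing = 9, completes at 33
  Job 8: processing = 16, completes at 49
Sum of completion times = 141
Average completion time = 141/8 = 17.625

17.625


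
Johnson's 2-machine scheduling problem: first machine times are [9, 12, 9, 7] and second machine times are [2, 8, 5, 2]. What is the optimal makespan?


Apply Johnson's rule:
  Group 1 (a <= b): []
  Group 2 (a > b): [(2, 12, 8), (3, 9, 5), (1, 9, 2), (4, 7, 2)]
Optimal job order: [2, 3, 1, 4]
Schedule:
  Job 2: M1 done at 12, M2 done at 20
  Job 3: M1 done at 21, M2 done at 26
  Job 1: M1 done at 30, M2 done at 32
  Job 4: M1 done at 37, M2 done at 39
Makespan = 39

39


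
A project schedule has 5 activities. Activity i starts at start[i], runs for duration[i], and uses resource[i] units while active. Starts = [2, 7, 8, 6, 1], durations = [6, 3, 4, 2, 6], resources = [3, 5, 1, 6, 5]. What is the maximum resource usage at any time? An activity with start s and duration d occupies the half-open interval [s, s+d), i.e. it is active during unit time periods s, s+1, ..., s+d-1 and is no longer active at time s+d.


Each activity i is active on [start_i, start_i + duration_i).
Compute total resource usage per time slot:
  t=0: active resources = [], total = 0
  t=1: active resources = [5], total = 5
  t=2: active resources = [3, 5], total = 8
  t=3: active resources = [3, 5], total = 8
  t=4: active resources = [3, 5], total = 8
  t=5: active resources = [3, 5], total = 8
  t=6: active resources = [3, 6, 5], total = 14
  t=7: active resources = [3, 5, 6], total = 14
  t=8: active resources = [5, 1], total = 6
  t=9: active resources = [5, 1], total = 6
  t=10: active resources = [1], total = 1
  t=11: active resources = [1], total = 1
Peak resource demand = 14

14
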